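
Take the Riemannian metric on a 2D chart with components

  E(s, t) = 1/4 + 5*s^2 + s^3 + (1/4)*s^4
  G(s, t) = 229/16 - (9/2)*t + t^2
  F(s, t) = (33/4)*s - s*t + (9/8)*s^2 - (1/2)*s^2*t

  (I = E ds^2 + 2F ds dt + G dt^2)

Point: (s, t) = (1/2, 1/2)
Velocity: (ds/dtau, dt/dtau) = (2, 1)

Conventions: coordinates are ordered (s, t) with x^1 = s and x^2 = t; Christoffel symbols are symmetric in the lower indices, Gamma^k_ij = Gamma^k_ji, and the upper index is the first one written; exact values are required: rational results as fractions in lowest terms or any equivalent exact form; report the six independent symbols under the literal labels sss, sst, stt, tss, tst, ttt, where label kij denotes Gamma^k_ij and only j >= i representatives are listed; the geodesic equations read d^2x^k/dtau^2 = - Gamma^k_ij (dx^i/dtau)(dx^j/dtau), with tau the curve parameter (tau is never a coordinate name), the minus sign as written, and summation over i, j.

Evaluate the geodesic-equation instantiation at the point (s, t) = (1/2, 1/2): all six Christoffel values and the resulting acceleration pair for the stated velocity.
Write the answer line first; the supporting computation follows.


Answer: Gamma_sss = 220/881, Gamma_sst = 0, Gamma_stt = -136/881, Gamma_tss = 544/881, Gamma_tst = 0, Gamma_ttt = -80/881; accelerations (d^2s/dtau^2, d^2t/dtau^2) = (-744/881, -2096/881)

E = 105/64, F = 131/32, G = 197/16 at the point
E_s = 47/8, E_t = 0, F_s = 69/8, F_t = -5/8, G_s = 0, G_t = -7/2
EG - F^2 = 881/256;  g^inv = (256/881) * [[197/16, -131/32], [-131/32, 105/64]]
first-kind symbols [ij,l] = (1/2)(d_i g_jl + d_j g_il - d_l g_ij): [ss,s] = E_s/2 = 47/16, [ss,t] = F_s - E_t/2 = 69/8, [st,s] = E_t/2 = 0, [st,t] = G_s/2 = 0, [tt,s] = F_t - G_s/2 = -5/8, [tt,t] = G_t/2 = -7/4
Gamma^s_ij = (G*[ij,s] - F*[ij,t])/(EG - F^2), Gamma^t_ij = (E*[ij,t] - F*[ij,s])/(EG - F^2)
Gamma_sss = 220/881, Gamma_sst = 0, Gamma_stt = -136/881, Gamma_tss = 544/881, Gamma_tst = 0, Gamma_ttt = -80/881
d^2s/dtau^2 = -(Gamma_sss*(2)^2 + 2*Gamma_sst*(2)*(1) + Gamma_stt*(1)^2) = -744/881
d^2t/dtau^2 = -(Gamma_tss*(2)^2 + 2*Gamma_tst*(2)*(1) + Gamma_ttt*(1)^2) = -2096/881


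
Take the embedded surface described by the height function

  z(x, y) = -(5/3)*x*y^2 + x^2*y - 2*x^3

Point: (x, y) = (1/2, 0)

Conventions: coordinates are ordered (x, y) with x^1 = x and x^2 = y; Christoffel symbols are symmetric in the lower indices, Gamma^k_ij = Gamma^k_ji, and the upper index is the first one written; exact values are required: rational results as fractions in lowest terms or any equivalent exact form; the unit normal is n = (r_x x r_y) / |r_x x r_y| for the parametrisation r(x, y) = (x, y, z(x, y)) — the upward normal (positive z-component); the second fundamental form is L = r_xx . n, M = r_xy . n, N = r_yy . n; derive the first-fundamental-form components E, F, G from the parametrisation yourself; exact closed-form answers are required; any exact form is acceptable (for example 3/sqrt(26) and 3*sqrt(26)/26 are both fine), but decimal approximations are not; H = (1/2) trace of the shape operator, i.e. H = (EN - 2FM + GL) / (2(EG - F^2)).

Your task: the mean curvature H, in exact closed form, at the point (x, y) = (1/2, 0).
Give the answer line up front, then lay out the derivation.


Answer: H = -20*sqrt(53)/159

z_x = -3/2, z_y = 1/4, z_xx = -6, z_xy = 1, z_yy = -5/3
E = 13/4, F = -3/8, G = 17/16; answer radicand W^2 = 53/16
unnormalised second-form numerators: l = -6, m = 1, n = -5/3; L = l/sqrt(53/16), and similarly M = m/sqrt(W^2), N = n/sqrt(W^2)
H = (E*n - 2*F*m + G*l) / (2*(EG - F^2)*sqrt(W^2)); E*n - 2*F*m + G*l = -265/24, EG - F^2 = 53/16, so H = (-5/3)/sqrt(53/16)


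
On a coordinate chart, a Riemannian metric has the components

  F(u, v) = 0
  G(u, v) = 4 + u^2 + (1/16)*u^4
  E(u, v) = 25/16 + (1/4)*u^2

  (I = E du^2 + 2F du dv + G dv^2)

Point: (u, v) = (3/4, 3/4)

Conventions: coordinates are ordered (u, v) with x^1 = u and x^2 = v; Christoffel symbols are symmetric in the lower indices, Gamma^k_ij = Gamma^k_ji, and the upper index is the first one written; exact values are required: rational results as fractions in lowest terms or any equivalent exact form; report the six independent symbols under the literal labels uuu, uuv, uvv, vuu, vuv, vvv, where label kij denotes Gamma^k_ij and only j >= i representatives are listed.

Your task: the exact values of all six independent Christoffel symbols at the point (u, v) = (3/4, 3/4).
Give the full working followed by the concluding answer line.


E = 109/64, F = 0, G = 18769/4096 at the point
E_u = 3/8, E_v = 0, F_u = 0, F_v = 0, G_u = 411/256, G_v = 0
EG - F^2 = 2045821/262144;  g^inv = (262144/2045821) * [[18769/4096, 0], [0, 109/64]]
first-kind symbols [ij,l] = (1/2)(d_i g_jl + d_j g_il - d_l g_ij): [uu,u] = E_u/2 = 3/16, [uu,v] = F_u - E_v/2 = 0, [uv,u] = E_v/2 = 0, [uv,v] = G_u/2 = 411/512, [vv,u] = F_v - G_u/2 = -411/512, [vv,v] = G_v/2 = 0
Gamma^u_ij = (G*[ij,u] - F*[ij,v])/(EG - F^2), Gamma^v_ij = (E*[ij,v] - F*[ij,u])/(EG - F^2)

Answer: Gamma_uuu = 12/109, Gamma_uuv = 0, Gamma_uvv = -411/872, Gamma_vuu = 0, Gamma_vuv = 24/137, Gamma_vvv = 0


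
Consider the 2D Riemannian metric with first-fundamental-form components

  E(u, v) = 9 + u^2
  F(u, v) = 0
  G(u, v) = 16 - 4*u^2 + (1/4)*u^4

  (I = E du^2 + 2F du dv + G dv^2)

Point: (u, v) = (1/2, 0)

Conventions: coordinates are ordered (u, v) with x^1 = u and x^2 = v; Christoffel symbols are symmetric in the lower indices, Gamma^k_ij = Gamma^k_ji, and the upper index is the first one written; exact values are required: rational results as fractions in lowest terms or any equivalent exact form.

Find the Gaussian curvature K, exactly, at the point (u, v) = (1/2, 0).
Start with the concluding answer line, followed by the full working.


Answer: K = 1152/42439

E = 37/4, F = 0, G = 961/64, EG - F^2 = 35557/256 at the point
E_u = 1, E_v = 0, F_u = 0, F_v = 0, G_u = -31/8, G_v = 0
E_vv = 0, F_uv = 0, G_uu = -29/4
Brioschi: K = (det M1 - det M2) / (EG - F^2)^2 with the standard first/second-derivative matrices M1, M2.
M1 = [[-E_vv/2 + F_uv - G_uu/2, E_u/2, F_u - E_v/2], [F_v - G_u/2, E, F], [G_v/2, F, G]] = [[29/8, 1/2, 0], [31/16, 37/4, 0], [0, 0, 961/64]]; det M1 = 500681/1024
M2 = [[0, E_v/2, G_u/2], [E_v/2, E, F], [G_u/2, F, G]] = [[0, 0, -31/16], [0, 37/4, 0], [-31/16, 0, 961/64]]; det M2 = -35557/1024
det M1 - det M2 = 268119/512; K = 268119/512 / (35557/256)^2 = 1152/42439


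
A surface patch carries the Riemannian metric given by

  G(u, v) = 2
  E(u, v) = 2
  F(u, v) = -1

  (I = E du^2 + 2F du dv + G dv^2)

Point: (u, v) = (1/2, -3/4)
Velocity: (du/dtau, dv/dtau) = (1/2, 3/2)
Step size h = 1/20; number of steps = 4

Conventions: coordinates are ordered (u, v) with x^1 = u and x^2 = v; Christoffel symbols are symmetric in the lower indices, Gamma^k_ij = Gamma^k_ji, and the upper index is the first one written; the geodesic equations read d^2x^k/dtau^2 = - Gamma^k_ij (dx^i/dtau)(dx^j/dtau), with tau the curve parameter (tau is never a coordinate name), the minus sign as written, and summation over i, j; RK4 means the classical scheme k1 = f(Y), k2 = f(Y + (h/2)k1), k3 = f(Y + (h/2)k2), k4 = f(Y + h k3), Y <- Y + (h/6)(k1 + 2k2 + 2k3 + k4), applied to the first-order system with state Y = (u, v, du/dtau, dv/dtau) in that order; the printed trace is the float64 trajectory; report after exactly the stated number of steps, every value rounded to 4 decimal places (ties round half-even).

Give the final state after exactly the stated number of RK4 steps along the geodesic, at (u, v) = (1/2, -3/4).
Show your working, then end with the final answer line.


f(Y) = (du/dtau, dv/dtau, -Gamma^u_ij Y'^i Y'^j, -Gamma^v_ij Y'^i Y'^j) with the Gammas evaluated at the stage position; h = 0.050000; intermediate values shown to 6 dp
step 0: u = 0.5000, v = -0.7500, du/dtau = 0.5000, dv/dtau = 1.5000
step 1:
  k1: at (u, v) = (0.500000, -0.750000), (du/dtau, dv/dtau) = (0.500000, 1.500000); Gamma_uuu = 0.000000, Gamma_uuv = 0.000000, Gamma_uvv = 0.000000, Gamma_vuu = 0.000000, Gamma_vuv = 0.000000, Gamma_vvv = 0.000000; k1 = (0.500000, 1.500000, 0.000000, 0.000000)
  k2: at (u, v) = (0.512500, -0.712500), (du/dtau, dv/dtau) = (0.500000, 1.500000); Gamma_uuu = 0.000000, Gamma_uuv = 0.000000, Gamma_uvv = 0.000000, Gamma_vuu = 0.000000, Gamma_vuv = 0.000000, Gamma_vvv = 0.000000; k2 = (0.500000, 1.500000, 0.000000, 0.000000)
  k3: at (u, v) = (0.512500, -0.712500), (du/dtau, dv/dtau) = (0.500000, 1.500000); Gamma_uuu = 0.000000, Gamma_uuv = 0.000000, Gamma_uvv = 0.000000, Gamma_vuu = 0.000000, Gamma_vuv = 0.000000, Gamma_vvv = 0.000000; k3 = (0.500000, 1.500000, 0.000000, 0.000000)
  k4: at (u, v) = (0.525000, -0.675000), (du/dtau, dv/dtau) = (0.500000, 1.500000); Gamma_uuu = 0.000000, Gamma_uuv = 0.000000, Gamma_uvv = 0.000000, Gamma_vuu = 0.000000, Gamma_vuv = 0.000000, Gamma_vvv = 0.000000; k4 = (0.500000, 1.500000, 0.000000, 0.000000)
  Y <- Y + (h/6)(k1 + 2k2 + 2k3 + k4): u = 0.5250, v = -0.6750, du/dtau = 0.5000, dv/dtau = 1.5000
step 2:
  k1: at (u, v) = (0.525000, -0.675000), (du/dtau, dv/dtau) = (0.500000, 1.500000); Gamma_uuu = 0.000000, Gamma_uuv = 0.000000, Gamma_uvv = 0.000000, Gamma_vuu = 0.000000, Gamma_vuv = 0.000000, Gamma_vvv = 0.000000; k1 = (0.500000, 1.500000, 0.000000, 0.000000)
  k2: at (u, v) = (0.537500, -0.637500), (du/dtau, dv/dtau) = (0.500000, 1.500000); Gamma_uuu = 0.000000, Gamma_uuv = 0.000000, Gamma_uvv = 0.000000, Gamma_vuu = 0.000000, Gamma_vuv = 0.000000, Gamma_vvv = 0.000000; k2 = (0.500000, 1.500000, 0.000000, 0.000000)
  k3: at (u, v) = (0.537500, -0.637500), (du/dtau, dv/dtau) = (0.500000, 1.500000); Gamma_uuu = 0.000000, Gamma_uuv = 0.000000, Gamma_uvv = 0.000000, Gamma_vuu = 0.000000, Gamma_vuv = 0.000000, Gamma_vvv = 0.000000; k3 = (0.500000, 1.500000, 0.000000, 0.000000)
  k4: at (u, v) = (0.550000, -0.600000), (du/dtau, dv/dtau) = (0.500000, 1.500000); Gamma_uuu = 0.000000, Gamma_uuv = 0.000000, Gamma_uvv = 0.000000, Gamma_vuu = 0.000000, Gamma_vuv = 0.000000, Gamma_vvv = 0.000000; k4 = (0.500000, 1.500000, 0.000000, 0.000000)
  Y <- Y + (h/6)(k1 + 2k2 + 2k3 + k4): u = 0.5500, v = -0.6000, du/dtau = 0.5000, dv/dtau = 1.5000
step 3:
  k1: at (u, v) = (0.550000, -0.600000), (du/dtau, dv/dtau) = (0.500000, 1.500000); Gamma_uuu = 0.000000, Gamma_uuv = 0.000000, Gamma_uvv = 0.000000, Gamma_vuu = 0.000000, Gamma_vuv = 0.000000, Gamma_vvv = 0.000000; k1 = (0.500000, 1.500000, 0.000000, 0.000000)
  k2: at (u, v) = (0.562500, -0.562500), (du/dtau, dv/dtau) = (0.500000, 1.500000); Gamma_uuu = 0.000000, Gamma_uuv = 0.000000, Gamma_uvv = 0.000000, Gamma_vuu = 0.000000, Gamma_vuv = 0.000000, Gamma_vvv = 0.000000; k2 = (0.500000, 1.500000, 0.000000, 0.000000)
  k3: at (u, v) = (0.562500, -0.562500), (du/dtau, dv/dtau) = (0.500000, 1.500000); Gamma_uuu = 0.000000, Gamma_uuv = 0.000000, Gamma_uvv = 0.000000, Gamma_vuu = 0.000000, Gamma_vuv = 0.000000, Gamma_vvv = 0.000000; k3 = (0.500000, 1.500000, 0.000000, 0.000000)
  k4: at (u, v) = (0.575000, -0.525000), (du/dtau, dv/dtau) = (0.500000, 1.500000); Gamma_uuu = 0.000000, Gamma_uuv = 0.000000, Gamma_uvv = 0.000000, Gamma_vuu = 0.000000, Gamma_vuv = 0.000000, Gamma_vvv = 0.000000; k4 = (0.500000, 1.500000, 0.000000, 0.000000)
  Y <- Y + (h/6)(k1 + 2k2 + 2k3 + k4): u = 0.5750, v = -0.5250, du/dtau = 0.5000, dv/dtau = 1.5000
step 4:
  k1: at (u, v) = (0.575000, -0.525000), (du/dtau, dv/dtau) = (0.500000, 1.500000); Gamma_uuu = 0.000000, Gamma_uuv = 0.000000, Gamma_uvv = 0.000000, Gamma_vuu = 0.000000, Gamma_vuv = 0.000000, Gamma_vvv = 0.000000; k1 = (0.500000, 1.500000, 0.000000, 0.000000)
  k2: at (u, v) = (0.587500, -0.487500), (du/dtau, dv/dtau) = (0.500000, 1.500000); Gamma_uuu = 0.000000, Gamma_uuv = 0.000000, Gamma_uvv = 0.000000, Gamma_vuu = 0.000000, Gamma_vuv = 0.000000, Gamma_vvv = 0.000000; k2 = (0.500000, 1.500000, 0.000000, 0.000000)
  k3: at (u, v) = (0.587500, -0.487500), (du/dtau, dv/dtau) = (0.500000, 1.500000); Gamma_uuu = 0.000000, Gamma_uuv = 0.000000, Gamma_uvv = 0.000000, Gamma_vuu = 0.000000, Gamma_vuv = 0.000000, Gamma_vvv = 0.000000; k3 = (0.500000, 1.500000, 0.000000, 0.000000)
  k4: at (u, v) = (0.600000, -0.450000), (du/dtau, dv/dtau) = (0.500000, 1.500000); Gamma_uuu = 0.000000, Gamma_uuv = 0.000000, Gamma_uvv = 0.000000, Gamma_vuu = 0.000000, Gamma_vuv = 0.000000, Gamma_vvv = 0.000000; k4 = (0.500000, 1.500000, 0.000000, 0.000000)
  Y <- Y + (h/6)(k1 + 2k2 + 2k3 + k4): u = 0.6000, v = -0.4500, du/dtau = 0.5000, dv/dtau = 1.5000

Answer: u = 0.6000, v = -0.4500, du/dtau = 0.5000, dv/dtau = 1.5000


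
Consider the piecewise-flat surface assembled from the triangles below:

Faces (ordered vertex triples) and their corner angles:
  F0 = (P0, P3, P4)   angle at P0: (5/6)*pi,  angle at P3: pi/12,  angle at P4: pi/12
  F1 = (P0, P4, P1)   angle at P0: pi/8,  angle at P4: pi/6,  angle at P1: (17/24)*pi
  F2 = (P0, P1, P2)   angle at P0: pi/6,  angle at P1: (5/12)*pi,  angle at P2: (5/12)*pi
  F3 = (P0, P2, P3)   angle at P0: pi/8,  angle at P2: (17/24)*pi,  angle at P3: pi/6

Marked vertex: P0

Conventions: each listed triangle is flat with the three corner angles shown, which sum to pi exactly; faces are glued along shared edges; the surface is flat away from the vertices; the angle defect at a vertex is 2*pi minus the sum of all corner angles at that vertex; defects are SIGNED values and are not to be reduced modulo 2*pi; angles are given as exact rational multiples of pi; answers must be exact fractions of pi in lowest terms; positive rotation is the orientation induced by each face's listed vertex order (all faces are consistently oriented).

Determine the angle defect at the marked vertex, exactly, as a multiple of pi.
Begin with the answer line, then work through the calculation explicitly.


Answer: defect(P0) = (3/4)*pi

Sum of corner angles at P0: (5/4)*pi
defect = 2*pi - (5/4)*pi


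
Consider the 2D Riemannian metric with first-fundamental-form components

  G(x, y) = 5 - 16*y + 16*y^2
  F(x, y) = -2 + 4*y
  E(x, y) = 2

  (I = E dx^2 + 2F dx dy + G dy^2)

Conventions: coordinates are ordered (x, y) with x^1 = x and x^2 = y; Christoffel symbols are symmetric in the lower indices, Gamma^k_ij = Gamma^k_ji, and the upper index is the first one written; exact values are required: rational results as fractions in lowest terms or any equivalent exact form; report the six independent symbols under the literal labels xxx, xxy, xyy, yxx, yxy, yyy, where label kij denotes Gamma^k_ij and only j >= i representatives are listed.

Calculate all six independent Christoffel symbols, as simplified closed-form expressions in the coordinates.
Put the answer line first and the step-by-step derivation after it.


Answer: Gamma_xxx = 0, Gamma_xxy = 0, Gamma_xyy = 2/(8*y^2 - 8*y + 3), Gamma_yxx = 0, Gamma_yxy = 0, Gamma_yyy = (8*y - 4)/(8*y^2 - 8*y + 3)

E = 2; F = -2 + 4*y; G = 5 - 16*y + 16*y^2
Gamma^k_ij = (1/2) g^{kl} (d_i g_jl + d_j g_il - d_l g_ij), with g^inv = (1/(EG-F^2)) [[G, -F], [-F, E]]
first partials: E_x = 0, E_y = 0, F_x = 0, F_y = 4, G_x = 0, G_y = -16 + 32*y
D = EG - F^2 = 6 - 16*y + 16*y^2
expanded: Gamma^x_xx = (G E_x - 2F F_x + F E_y)/(2D), Gamma^x_xy = (G E_y - F G_x)/(2D), Gamma^x_yy = (2G F_y - G G_x - F G_y)/(2D), Gamma^y_xx = (2E F_x - E E_y - F E_x)/(2D), Gamma^y_xy = (E G_x - F E_y)/(2D), Gamma^y_yy = (E G_y - 2F F_y + F G_x)/(2D); substitute and cancel common factors


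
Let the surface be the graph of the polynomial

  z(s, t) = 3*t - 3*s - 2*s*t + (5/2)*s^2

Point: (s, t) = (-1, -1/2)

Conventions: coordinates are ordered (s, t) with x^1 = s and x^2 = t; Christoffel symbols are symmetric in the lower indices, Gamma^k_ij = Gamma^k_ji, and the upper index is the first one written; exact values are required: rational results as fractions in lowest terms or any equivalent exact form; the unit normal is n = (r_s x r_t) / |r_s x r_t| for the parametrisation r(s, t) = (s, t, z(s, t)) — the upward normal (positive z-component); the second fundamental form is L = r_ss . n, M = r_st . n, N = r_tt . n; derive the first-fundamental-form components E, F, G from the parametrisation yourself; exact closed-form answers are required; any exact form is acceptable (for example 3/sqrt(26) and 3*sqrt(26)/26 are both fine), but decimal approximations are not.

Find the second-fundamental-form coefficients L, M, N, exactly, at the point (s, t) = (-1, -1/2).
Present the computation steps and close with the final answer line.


z_s = -7, z_t = 5, z_ss = 5, z_st = -2, z_tt = 0
E = 50, F = -35, G = 26; answer radicand W^2 = 75
unnormalised second-form numerators: l = 5, m = -2, n = 0; L = l/sqrt(75), and similarly M = m/sqrt(W^2), N = n/sqrt(W^2)

Answer: L = sqrt(3)/3, M = -2*sqrt(3)/15, N = 0


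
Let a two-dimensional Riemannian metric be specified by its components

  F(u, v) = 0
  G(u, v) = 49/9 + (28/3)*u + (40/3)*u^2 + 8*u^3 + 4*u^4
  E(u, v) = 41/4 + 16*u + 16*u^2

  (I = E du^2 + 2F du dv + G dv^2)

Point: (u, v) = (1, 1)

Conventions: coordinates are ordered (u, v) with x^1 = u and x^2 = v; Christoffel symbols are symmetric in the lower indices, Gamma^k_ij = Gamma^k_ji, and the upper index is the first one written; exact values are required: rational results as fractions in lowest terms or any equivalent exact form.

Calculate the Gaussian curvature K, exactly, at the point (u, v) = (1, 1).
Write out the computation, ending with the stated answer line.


E = 169/4, F = 0, G = 361/9, EG - F^2 = 61009/36 at the point
E_u = 48, E_v = 0, F_u = 0, F_v = 0, G_u = 76, G_v = 0
E_vv = 0, F_uv = 0, G_uu = 368/3
Using the Brioschi determinant formula for K from the metric derivatives:
M1 = [[-E_vv/2 + F_uv - G_uu/2, E_u/2, F_u - E_v/2], [F_v - G_u/2, E, F], [G_v/2, F, G]] = [[-184/3, 24, 0], [-38, 169/4, 0], [0, 0, 361/9]]; det M1 = -1818718/27
M2 = [[0, E_v/2, G_u/2], [E_v/2, E, F], [G_u/2, F, G]] = [[0, 0, 38], [0, 169/4, 0], [38, 0, 361/9]]; det M2 = -61009
det M1 - det M2 = -171475/27; K = -171475/27 / (61009/36)^2 = -1200/542659

Answer: K = -1200/542659


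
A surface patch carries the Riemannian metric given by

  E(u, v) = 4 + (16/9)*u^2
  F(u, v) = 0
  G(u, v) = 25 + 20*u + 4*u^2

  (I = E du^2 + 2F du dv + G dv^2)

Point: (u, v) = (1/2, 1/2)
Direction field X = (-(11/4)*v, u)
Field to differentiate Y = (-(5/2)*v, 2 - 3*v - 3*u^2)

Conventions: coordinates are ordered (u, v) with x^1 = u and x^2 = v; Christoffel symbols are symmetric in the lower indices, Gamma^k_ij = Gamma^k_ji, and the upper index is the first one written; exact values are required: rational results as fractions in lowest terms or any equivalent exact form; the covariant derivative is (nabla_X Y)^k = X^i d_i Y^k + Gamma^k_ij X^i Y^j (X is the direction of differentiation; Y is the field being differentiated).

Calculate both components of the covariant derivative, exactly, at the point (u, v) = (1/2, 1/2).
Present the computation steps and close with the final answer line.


E = 40/9, F = 0, G = 36 at the point
E_u = 16/9, E_v = 0, F_u = 0, F_v = 0, G_u = 24, G_v = 0
EG - F^2 = 160;  g^inv = (1/160) * [[36, 0], [0, 40/9]]
first-kind symbols [ij,l] = (1/2)(d_i g_jl + d_j g_il - d_l g_ij): [uu,u] = E_u/2 = 8/9, [uu,v] = F_u - E_v/2 = 0, [uv,u] = E_v/2 = 0, [uv,v] = G_u/2 = 12, [vv,u] = F_v - G_u/2 = -12, [vv,v] = G_v/2 = 0
Gamma^u_ij = (G*[ij,u] - F*[ij,v])/(EG - F^2), Gamma^v_ij = (E*[ij,v] - F*[ij,u])/(EG - F^2)
Gamma_uuu = 1/5, Gamma_uuv = 0, Gamma_uvv = -27/10, Gamma_vuu = 0, Gamma_vuv = 1/3, Gamma_vvv = 0
X = (-11/8, 1/2), Y = (-5/4, -1/4) at the point

Answer: (nabla_X Y)^u = -91/160, (nabla_X Y)^v = 81/32


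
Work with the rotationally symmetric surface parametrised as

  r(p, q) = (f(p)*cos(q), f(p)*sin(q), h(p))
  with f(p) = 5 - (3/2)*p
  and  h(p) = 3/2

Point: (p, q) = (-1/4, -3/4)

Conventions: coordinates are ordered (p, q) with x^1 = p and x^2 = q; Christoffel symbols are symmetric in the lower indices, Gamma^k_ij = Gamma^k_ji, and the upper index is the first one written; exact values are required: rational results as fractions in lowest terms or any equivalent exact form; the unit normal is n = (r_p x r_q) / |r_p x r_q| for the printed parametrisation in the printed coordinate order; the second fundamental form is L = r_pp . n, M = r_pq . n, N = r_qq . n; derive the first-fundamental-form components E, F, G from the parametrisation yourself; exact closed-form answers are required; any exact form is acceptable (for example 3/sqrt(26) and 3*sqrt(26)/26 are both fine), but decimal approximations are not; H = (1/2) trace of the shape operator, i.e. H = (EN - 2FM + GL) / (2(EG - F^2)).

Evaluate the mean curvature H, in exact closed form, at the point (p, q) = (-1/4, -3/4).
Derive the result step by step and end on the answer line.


f = 43/8, f' = -3/2, f'' = 0, h' = 0, h'' = 0
E = 9/4, F = 0, G = 1849/64; answer radicand W^2 = 9/4
unnormalised second-form numerators: l = 0, m = 0, n = 0; L = l/sqrt(9/4), and similarly M = m/sqrt(W^2), N = n/sqrt(W^2)
H = (E*n - 2*F*m + G*l) / (2*(EG - F^2)*sqrt(W^2)); E*n - 2*F*m + G*l = 0, EG - F^2 = 16641/256, so H = (0)/sqrt(9/4)

Answer: H = 0


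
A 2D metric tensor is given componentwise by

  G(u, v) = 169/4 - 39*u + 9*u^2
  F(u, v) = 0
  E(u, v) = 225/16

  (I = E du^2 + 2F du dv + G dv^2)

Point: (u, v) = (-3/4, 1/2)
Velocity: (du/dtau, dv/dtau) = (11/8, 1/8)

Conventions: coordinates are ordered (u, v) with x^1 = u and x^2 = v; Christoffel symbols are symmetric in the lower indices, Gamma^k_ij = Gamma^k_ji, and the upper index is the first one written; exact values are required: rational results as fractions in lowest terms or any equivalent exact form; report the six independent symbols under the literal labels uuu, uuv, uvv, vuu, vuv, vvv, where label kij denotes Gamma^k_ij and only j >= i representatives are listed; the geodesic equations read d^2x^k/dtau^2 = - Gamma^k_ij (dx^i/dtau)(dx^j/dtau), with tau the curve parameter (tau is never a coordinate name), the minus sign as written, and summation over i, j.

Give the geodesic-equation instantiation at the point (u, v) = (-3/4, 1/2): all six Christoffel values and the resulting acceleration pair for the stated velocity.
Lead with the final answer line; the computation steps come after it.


Answer: Gamma_uuu = 0, Gamma_uuv = 0, Gamma_uvv = 28/15, Gamma_vuu = 0, Gamma_vuv = -12/35, Gamma_vvv = 0; accelerations (d^2u/dtau^2, d^2v/dtau^2) = (-7/240, 33/280)

E = 225/16, F = 0, G = 1225/16 at the point
E_u = 0, E_v = 0, F_u = 0, F_v = 0, G_u = -105/2, G_v = 0
EG - F^2 = 275625/256;  g^inv = (256/275625) * [[1225/16, 0], [0, 225/16]]
first-kind symbols [ij,l] = (1/2)(d_i g_jl + d_j g_il - d_l g_ij): [uu,u] = E_u/2 = 0, [uu,v] = F_u - E_v/2 = 0, [uv,u] = E_v/2 = 0, [uv,v] = G_u/2 = -105/4, [vv,u] = F_v - G_u/2 = 105/4, [vv,v] = G_v/2 = 0
Gamma^u_ij = (G*[ij,u] - F*[ij,v])/(EG - F^2), Gamma^v_ij = (E*[ij,v] - F*[ij,u])/(EG - F^2)
Gamma_uuu = 0, Gamma_uuv = 0, Gamma_uvv = 28/15, Gamma_vuu = 0, Gamma_vuv = -12/35, Gamma_vvv = 0
d^2u/dtau^2 = -(Gamma_uuu*(11/8)^2 + 2*Gamma_uuv*(11/8)*(1/8) + Gamma_uvv*(1/8)^2) = -7/240
d^2v/dtau^2 = -(Gamma_vuu*(11/8)^2 + 2*Gamma_vuv*(11/8)*(1/8) + Gamma_vvv*(1/8)^2) = 33/280


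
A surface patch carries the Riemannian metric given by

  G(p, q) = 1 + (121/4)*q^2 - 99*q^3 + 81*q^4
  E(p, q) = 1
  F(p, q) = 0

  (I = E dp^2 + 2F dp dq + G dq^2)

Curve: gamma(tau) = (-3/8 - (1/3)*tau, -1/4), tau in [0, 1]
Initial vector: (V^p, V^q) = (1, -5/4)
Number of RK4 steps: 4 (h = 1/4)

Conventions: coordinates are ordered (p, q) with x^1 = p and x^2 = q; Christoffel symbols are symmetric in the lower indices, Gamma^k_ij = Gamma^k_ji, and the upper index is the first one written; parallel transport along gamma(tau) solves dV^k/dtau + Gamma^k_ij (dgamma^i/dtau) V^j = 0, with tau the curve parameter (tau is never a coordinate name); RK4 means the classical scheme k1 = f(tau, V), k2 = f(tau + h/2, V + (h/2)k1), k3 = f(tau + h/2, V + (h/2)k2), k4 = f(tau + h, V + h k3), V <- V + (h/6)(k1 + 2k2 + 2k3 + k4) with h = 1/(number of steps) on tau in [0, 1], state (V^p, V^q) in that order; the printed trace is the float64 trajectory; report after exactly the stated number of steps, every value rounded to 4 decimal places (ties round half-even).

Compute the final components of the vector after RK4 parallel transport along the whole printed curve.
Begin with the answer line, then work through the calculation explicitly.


Answer: V^p = 1.0000, V^q = -1.2500

gamma'(tau) = (-1/3, 0); f(tau, V)^k = -Gamma^k_ij(gamma(tau)) gamma'^i(tau) V^j; h = 1/4; intermediate values shown to 6 dp
curve data and Christoffel symbols at the stage parameters:
  tau = 0.000000: gamma = (-0.375000, -0.250000), gamma' = (-0.333333, 0.000000); Gamma_ppp = 0.000000, Gamma_ppq = 0.000000, Gamma_pqq = 0.000000, Gamma_qpp = 0.000000, Gamma_qpq = 0.000000, Gamma_qqq = -4.075596
  tau = 0.125000: gamma = (-0.416667, -0.250000), gamma' = (-0.333333, 0.000000); Gamma_ppp = 0.000000, Gamma_ppq = 0.000000, Gamma_pqq = 0.000000, Gamma_qpp = 0.000000, Gamma_qpq = 0.000000, Gamma_qqq = -4.075596
  tau = 0.250000: gamma = (-0.458333, -0.250000), gamma' = (-0.333333, 0.000000); Gamma_ppp = 0.000000, Gamma_ppq = 0.000000, Gamma_pqq = 0.000000, Gamma_qpp = 0.000000, Gamma_qpq = 0.000000, Gamma_qqq = -4.075596
  tau = 0.375000: gamma = (-0.500000, -0.250000), gamma' = (-0.333333, 0.000000); Gamma_ppp = 0.000000, Gamma_ppq = 0.000000, Gamma_pqq = 0.000000, Gamma_qpp = 0.000000, Gamma_qpq = 0.000000, Gamma_qqq = -4.075596
  tau = 0.500000: gamma = (-0.541667, -0.250000), gamma' = (-0.333333, 0.000000); Gamma_ppp = 0.000000, Gamma_ppq = 0.000000, Gamma_pqq = 0.000000, Gamma_qpp = 0.000000, Gamma_qpq = 0.000000, Gamma_qqq = -4.075596
  tau = 0.625000: gamma = (-0.583333, -0.250000), gamma' = (-0.333333, 0.000000); Gamma_ppp = 0.000000, Gamma_ppq = 0.000000, Gamma_pqq = 0.000000, Gamma_qpp = 0.000000, Gamma_qpq = 0.000000, Gamma_qqq = -4.075596
  tau = 0.750000: gamma = (-0.625000, -0.250000), gamma' = (-0.333333, 0.000000); Gamma_ppp = 0.000000, Gamma_ppq = 0.000000, Gamma_pqq = 0.000000, Gamma_qpp = 0.000000, Gamma_qpq = 0.000000, Gamma_qqq = -4.075596
  tau = 0.875000: gamma = (-0.666667, -0.250000), gamma' = (-0.333333, 0.000000); Gamma_ppp = 0.000000, Gamma_ppq = 0.000000, Gamma_pqq = 0.000000, Gamma_qpp = 0.000000, Gamma_qpq = 0.000000, Gamma_qqq = -4.075596
  tau = 1.000000: gamma = (-0.708333, -0.250000), gamma' = (-0.333333, 0.000000); Gamma_ppp = 0.000000, Gamma_ppq = 0.000000, Gamma_pqq = 0.000000, Gamma_qpp = 0.000000, Gamma_qpq = 0.000000, Gamma_qqq = -4.075596
step 0: V^p = 1.0000, V^q = -1.2500
step 1: k1 = (0.000000, 0.000000), k2 = (0.000000, 0.000000), k3 = (0.000000, 0.000000), k4 = (0.000000, 0.000000); V <- V + (h/6)(k1 + 2k2 + 2k3 + k4): V^p = 1.0000, V^q = -1.2500
step 2: k1 = (0.000000, 0.000000), k2 = (0.000000, 0.000000), k3 = (0.000000, 0.000000), k4 = (0.000000, 0.000000); V <- V + (h/6)(k1 + 2k2 + 2k3 + k4): V^p = 1.0000, V^q = -1.2500
step 3: k1 = (0.000000, 0.000000), k2 = (0.000000, 0.000000), k3 = (0.000000, 0.000000), k4 = (0.000000, 0.000000); V <- V + (h/6)(k1 + 2k2 + 2k3 + k4): V^p = 1.0000, V^q = -1.2500
step 4: k1 = (0.000000, 0.000000), k2 = (0.000000, 0.000000), k3 = (0.000000, 0.000000), k4 = (0.000000, 0.000000); V <- V + (h/6)(k1 + 2k2 + 2k3 + k4): V^p = 1.0000, V^q = -1.2500


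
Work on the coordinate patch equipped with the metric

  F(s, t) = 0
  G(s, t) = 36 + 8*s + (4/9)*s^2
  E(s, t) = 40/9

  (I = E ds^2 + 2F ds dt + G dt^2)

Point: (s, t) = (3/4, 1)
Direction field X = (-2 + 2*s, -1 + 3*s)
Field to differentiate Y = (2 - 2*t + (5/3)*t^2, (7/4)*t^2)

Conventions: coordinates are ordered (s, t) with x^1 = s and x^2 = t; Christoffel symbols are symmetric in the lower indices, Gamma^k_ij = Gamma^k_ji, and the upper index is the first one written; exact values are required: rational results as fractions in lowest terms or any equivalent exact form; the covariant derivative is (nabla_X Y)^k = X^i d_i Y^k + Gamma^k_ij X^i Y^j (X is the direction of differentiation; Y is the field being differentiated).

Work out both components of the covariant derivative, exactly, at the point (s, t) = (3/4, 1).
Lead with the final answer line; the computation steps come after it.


Answer: (nabla_X Y)^s = -179/384, (nabla_X Y)^t = 4211/936

E = 40/9, F = 0, G = 169/4 at the point
E_s = 0, E_t = 0, F_s = 0, F_t = 0, G_s = 26/3, G_t = 0
EG - F^2 = 1690/9;  g^inv = (9/1690) * [[169/4, 0], [0, 40/9]]
first-kind symbols [ij,l] = (1/2)(d_i g_jl + d_j g_il - d_l g_ij): [ss,s] = E_s/2 = 0, [ss,t] = F_s - E_t/2 = 0, [st,s] = E_t/2 = 0, [st,t] = G_s/2 = 13/3, [tt,s] = F_t - G_s/2 = -13/3, [tt,t] = G_t/2 = 0
Gamma^s_ij = (G*[ij,s] - F*[ij,t])/(EG - F^2), Gamma^t_ij = (E*[ij,t] - F*[ij,s])/(EG - F^2)
Gamma_sss = 0, Gamma_sst = 0, Gamma_stt = -39/40, Gamma_tss = 0, Gamma_tst = 4/39, Gamma_ttt = 0
X = (-1/2, 5/4), Y = (5/3, 7/4) at the point


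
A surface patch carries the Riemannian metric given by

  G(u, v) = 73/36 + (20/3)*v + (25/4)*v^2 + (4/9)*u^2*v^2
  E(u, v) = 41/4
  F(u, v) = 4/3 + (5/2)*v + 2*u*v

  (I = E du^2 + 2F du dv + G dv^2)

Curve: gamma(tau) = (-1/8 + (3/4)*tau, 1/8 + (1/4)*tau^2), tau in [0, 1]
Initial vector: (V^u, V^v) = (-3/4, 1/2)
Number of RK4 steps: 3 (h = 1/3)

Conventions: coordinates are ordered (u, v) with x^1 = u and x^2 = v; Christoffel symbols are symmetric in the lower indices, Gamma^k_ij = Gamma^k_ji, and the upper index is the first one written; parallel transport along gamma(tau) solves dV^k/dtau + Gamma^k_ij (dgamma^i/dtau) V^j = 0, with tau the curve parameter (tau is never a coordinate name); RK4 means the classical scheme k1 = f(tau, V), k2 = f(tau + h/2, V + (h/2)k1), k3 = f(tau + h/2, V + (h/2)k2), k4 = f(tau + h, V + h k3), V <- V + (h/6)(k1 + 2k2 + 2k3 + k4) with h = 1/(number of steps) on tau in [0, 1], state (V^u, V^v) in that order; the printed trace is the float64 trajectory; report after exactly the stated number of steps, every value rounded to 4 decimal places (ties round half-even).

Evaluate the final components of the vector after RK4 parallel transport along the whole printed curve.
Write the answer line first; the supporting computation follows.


Answer: V^u = -0.7720, V^v = 0.4313

gamma'(tau) = (3/4, (1/2)*tau); f(tau, V)^k = -Gamma^k_ij(gamma(tau)) gamma'^i(tau) V^j; h = 1/3; intermediate values shown to 6 dp
curve data and Christoffel symbols at the stage parameters:
  tau = 0.000000: gamma = (-0.125000, 0.125000), gamma' = (0.750000, 0.000000); Gamma_uuu = -0.014561, Gamma_uuv = 0.000051, Gamma_uvv = 0.000552, Gamma_vuu = 0.092437, Gamma_vuv = -0.000321, Gamma_vvv = 1.390582
  tau = 0.166667: gamma = (0.000000, 0.131944), gamma' = (0.750000, 0.083333); Gamma_uuu = -0.015591, Gamma_uuv = 0.000000, Gamma_uvv = 0.022202, Gamma_vuu = 0.096087, Gamma_vuv = 0.000000, Gamma_vvv = 1.366301
  tau = 0.333333: gamma = (0.125000, 0.152778), gamma' = (0.750000, 0.166667); Gamma_uuu = -0.018072, Gamma_uuv = -0.000077, Gamma_uvv = 0.042288, Gamma_vuu = 0.105642, Gamma_vuv = 0.000448, Gamma_vvv = 1.320381
  tau = 0.500000: gamma = (0.250000, 0.187500), gamma' = (0.750000, 0.250000); Gamma_uuu = -0.022034, Gamma_uuv = -0.000230, Gamma_uvv = 0.059841, Gamma_vuu = 0.119130, Gamma_vuv = 0.001241, Gamma_vvv = 1.256822
  tau = 0.666667: gamma = (0.375000, 0.236111), gamma' = (0.750000, 0.333333); Gamma_uuu = -0.027469, Gamma_uuv = -0.000540, Gamma_uvv = 0.074203, Gamma_vuu = 0.134031, Gamma_vuv = 0.002637, Gamma_vvv = 1.180624
  tau = 0.833333: gamma = (0.500000, 0.298611), gamma' = (0.750000, 0.416667); Gamma_uuu = -0.034355, Gamma_uuv = -0.001140, Gamma_uvv = 0.084966, Gamma_vuu = 0.148054, Gamma_vuv = 0.004912, Gamma_vvv = 1.097043
  tau = 1.000000: gamma = (0.625000, 0.375000), gamma' = (0.750000, 0.500000); Gamma_uuu = -0.042661, Gamma_uuv = -0.002222, Gamma_uvv = 0.091839, Gamma_vuu = 0.159613, Gamma_vuv = 0.008313, Gamma_vvv = 1.010954
step 0: V^u = -0.7500, V^v = 0.5000
step 1: k1 = (-0.008209, 0.052116), k2 = (-0.009727, -0.003770), k3 = (-0.009713, -0.002692), k4 = (-0.013708, -0.050266); V <- V + (h/6)(k1 + 2k2 + 2k3 + k4): V^u = -0.7534, V^v = 0.4994
step 2: k1 = (-0.013712, -0.050317), k2 = (-0.019792, -0.086981), k3 = (-0.019719, -0.084964), k4 = (-0.027254, -0.109254); V <- V + (h/6)(k1 + 2k2 + 2k3 + k4): V^u = -0.7600, V^v = 0.4714
step 3: k1 = (-0.027264, -0.109383), k2 = (-0.035720, -0.122356), k3 = (-0.035683, -0.121200), k4 = (-0.044630, -0.124938); V <- V + (h/6)(k1 + 2k2 + 2k3 + k4): V^u = -0.7720, V^v = 0.4313


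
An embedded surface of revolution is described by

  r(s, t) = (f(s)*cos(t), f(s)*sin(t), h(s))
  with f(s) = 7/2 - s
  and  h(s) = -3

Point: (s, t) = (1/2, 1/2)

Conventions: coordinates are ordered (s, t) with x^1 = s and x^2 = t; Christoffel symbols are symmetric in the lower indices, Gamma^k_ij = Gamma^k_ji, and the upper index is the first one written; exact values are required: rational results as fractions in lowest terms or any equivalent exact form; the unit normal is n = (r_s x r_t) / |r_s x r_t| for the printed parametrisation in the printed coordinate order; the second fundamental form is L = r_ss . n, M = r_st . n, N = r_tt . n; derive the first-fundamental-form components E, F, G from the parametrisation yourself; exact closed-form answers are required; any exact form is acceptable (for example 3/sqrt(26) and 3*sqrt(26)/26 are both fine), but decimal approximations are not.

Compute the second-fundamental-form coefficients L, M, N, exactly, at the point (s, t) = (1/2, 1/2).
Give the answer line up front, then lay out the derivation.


Answer: L = 0, M = 0, N = 0

f = 3, f' = -1, f'' = 0, h' = 0, h'' = 0
E = 1, F = 0, G = 9; answer radicand W^2 = 1
unnormalised second-form numerators: l = 0, m = 0, n = 0; L = l/sqrt(1), and similarly M = m/sqrt(W^2), N = n/sqrt(W^2)


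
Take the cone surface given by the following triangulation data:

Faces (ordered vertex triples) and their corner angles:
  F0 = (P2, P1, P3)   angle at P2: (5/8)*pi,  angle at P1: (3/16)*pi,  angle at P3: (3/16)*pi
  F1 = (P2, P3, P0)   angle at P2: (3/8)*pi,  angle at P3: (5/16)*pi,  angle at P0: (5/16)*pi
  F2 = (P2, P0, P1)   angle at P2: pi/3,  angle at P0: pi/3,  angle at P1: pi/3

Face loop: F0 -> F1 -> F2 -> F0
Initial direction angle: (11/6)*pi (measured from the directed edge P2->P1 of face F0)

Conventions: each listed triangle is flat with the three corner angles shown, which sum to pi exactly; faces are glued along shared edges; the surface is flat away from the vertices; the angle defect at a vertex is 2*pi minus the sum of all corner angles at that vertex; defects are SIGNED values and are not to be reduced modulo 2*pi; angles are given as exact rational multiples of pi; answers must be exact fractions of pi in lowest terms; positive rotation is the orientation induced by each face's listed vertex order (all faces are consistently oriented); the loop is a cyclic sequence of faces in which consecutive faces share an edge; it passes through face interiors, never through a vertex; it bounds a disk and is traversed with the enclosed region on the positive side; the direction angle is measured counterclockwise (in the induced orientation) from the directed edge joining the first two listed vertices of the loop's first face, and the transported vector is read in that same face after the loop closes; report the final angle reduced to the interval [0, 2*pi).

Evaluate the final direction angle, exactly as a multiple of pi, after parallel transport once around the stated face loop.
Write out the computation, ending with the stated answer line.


enclosed vertex P2: corner angles sum to (4/3)*pi, defect = 2*pi - (4/3)*pi = (2/3)*pi
by Gauss-Bonnet the loop rotates the vector by the enclosed defect sum (positive orientation, mod 2*pi)
final angle = (11/6)*pi + (2/3)*pi = pi/2 (mod 2*pi)

Answer: final direction angle = pi/2


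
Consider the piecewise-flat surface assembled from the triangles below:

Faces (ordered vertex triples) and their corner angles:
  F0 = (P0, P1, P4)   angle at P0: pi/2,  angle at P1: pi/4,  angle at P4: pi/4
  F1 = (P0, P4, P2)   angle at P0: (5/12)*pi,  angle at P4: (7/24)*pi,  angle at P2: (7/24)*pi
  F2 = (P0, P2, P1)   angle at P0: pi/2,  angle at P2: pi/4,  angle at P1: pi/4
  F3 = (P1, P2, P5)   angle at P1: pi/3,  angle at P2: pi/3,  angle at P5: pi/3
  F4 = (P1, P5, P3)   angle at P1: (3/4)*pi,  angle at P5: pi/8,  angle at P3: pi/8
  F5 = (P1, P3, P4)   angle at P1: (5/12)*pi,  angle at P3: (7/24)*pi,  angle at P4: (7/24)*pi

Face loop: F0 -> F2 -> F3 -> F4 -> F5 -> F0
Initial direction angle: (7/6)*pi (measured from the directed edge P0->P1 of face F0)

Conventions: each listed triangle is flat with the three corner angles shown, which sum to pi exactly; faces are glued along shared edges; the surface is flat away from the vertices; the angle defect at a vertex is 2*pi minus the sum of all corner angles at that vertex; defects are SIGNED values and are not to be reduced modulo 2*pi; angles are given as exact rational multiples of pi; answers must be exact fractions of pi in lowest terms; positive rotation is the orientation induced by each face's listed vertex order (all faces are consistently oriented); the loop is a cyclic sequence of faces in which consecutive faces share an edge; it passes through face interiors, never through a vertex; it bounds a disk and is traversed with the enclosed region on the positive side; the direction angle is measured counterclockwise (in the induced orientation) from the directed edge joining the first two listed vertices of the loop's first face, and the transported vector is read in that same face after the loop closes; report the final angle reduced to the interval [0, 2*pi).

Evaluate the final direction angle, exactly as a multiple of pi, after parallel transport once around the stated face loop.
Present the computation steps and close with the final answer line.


enclosed vertex P1: corner angles sum to 2*pi, defect = 2*pi - 2*pi = 0
final direction = starting direction + enclosed defect total, reduced mod 2*pi (induced orientation)
final angle = (7/6)*pi + 0 = (7/6)*pi (mod 2*pi)

Answer: final direction angle = (7/6)*pi


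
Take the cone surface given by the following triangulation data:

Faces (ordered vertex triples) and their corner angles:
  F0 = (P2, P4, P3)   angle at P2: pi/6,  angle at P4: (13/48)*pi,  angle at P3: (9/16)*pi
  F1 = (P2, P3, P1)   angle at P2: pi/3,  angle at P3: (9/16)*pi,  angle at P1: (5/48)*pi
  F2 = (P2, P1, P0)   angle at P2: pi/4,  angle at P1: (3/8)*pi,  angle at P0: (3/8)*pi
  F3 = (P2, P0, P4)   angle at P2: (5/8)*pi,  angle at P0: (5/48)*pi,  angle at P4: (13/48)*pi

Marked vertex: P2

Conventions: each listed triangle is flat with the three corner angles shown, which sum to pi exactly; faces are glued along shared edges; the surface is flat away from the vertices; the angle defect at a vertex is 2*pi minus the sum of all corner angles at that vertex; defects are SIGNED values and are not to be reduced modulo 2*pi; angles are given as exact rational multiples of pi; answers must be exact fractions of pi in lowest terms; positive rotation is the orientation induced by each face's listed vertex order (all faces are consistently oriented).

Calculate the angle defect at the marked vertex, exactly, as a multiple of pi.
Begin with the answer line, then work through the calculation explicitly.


Answer: defect(P2) = (5/8)*pi

Sum of corner angles at P2: (11/8)*pi
defect = 2*pi - (11/8)*pi


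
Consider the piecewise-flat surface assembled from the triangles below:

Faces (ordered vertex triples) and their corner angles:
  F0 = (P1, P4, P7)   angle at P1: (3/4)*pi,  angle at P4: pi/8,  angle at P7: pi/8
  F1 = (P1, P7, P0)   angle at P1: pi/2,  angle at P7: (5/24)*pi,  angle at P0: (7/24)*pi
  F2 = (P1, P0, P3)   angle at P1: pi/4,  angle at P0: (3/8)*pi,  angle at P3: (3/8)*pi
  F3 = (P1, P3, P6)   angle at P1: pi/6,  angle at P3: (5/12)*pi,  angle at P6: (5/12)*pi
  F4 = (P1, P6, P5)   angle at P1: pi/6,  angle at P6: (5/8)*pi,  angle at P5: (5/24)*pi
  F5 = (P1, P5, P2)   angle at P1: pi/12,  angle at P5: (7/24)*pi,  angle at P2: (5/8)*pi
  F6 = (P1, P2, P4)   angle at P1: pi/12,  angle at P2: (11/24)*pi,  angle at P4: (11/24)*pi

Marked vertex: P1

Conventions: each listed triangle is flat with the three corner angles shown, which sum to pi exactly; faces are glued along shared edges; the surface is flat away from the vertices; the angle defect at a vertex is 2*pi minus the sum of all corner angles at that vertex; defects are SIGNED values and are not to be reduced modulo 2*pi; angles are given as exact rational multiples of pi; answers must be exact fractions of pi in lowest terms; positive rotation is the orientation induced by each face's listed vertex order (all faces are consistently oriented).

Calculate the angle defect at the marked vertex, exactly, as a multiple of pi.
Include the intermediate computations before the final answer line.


Sum of corner angles at P1: 2*pi
defect = 2*pi - 2*pi

Answer: defect(P1) = 0
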